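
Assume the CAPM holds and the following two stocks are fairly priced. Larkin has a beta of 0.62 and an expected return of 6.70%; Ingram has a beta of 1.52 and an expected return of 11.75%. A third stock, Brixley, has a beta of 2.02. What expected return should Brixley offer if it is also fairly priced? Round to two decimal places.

MRP (SML slope) = (11.75% − 6.70%) / (1.52 − 0.62) = 5.05% / 0.90 = 5.6111%
R_f (intercept) = 6.70% − 0.62 × 5.6111% = 3.2211%
E(R_Brixley) = R_f + β × MRP = 3.2211% + 2.02 × 5.6111% = 14.56%

14.56%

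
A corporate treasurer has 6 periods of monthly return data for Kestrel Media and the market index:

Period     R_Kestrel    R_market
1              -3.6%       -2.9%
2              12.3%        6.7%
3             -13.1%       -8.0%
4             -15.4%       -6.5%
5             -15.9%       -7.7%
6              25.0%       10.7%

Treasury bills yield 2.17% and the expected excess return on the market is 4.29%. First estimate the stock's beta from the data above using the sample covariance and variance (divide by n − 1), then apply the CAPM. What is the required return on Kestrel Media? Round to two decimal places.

Mean R_i = (-3.6 + 12.3 − 13.1 − 15.4 − 15.9 + 25.0) / 6 = -1.7833%
Mean R_m = (-2.9 + 6.7 − 8.0 − 6.5 − 7.7 + 10.7) / 6 = -1.2833%
Σ(R_i − R̄_i)(R_m − R̄_m) = 673.9483  ⇒  Cov = 673.9483 / 5 = 134.7897
Σ(R_m − R̄_m)² = 323.4483  ⇒  Var(R_m) = 323.4483 / 5 = 64.6897
β = Cov / Var(R_m) = 134.7897 / 64.6897 = 2.0836
E(R) = R_f + β × MRP = 2.17% + 2.0836 × 4.29% = 11.11%

11.11%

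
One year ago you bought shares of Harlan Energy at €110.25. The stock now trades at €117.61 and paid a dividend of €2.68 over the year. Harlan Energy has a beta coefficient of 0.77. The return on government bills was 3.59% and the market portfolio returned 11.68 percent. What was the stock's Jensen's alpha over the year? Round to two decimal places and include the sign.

-0.71%

Realised HPR = (P1 + D1 − P0) / P0 = (117.61 + 2.68 − 110.25) / 110.25 = 10.04 / 110.25 = 9.1066%
MRP = 11.68% − 3.59% = 8.09%
CAPM required = R_f + β·MRP = 3.59% + 0.77 × 8.09% = 9.8193%
α = realised − required = 9.1066% − 9.8193% = -0.71%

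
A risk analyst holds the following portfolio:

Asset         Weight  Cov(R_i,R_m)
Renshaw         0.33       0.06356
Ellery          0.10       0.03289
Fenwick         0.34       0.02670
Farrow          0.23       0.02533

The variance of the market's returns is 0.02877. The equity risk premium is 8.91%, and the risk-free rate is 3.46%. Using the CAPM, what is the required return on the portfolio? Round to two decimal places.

β_Renshaw = 0.06356 / 0.02877 = 2.2092
β_Ellery = 0.03289 / 0.02877 = 1.1432
β_Fenwick = 0.02670 / 0.02877 = 0.9281
β_Farrow = 0.02533 / 0.02877 = 0.8804
β_P = Σ w_i β_i = 0.33×2.2092 + 0.10×1.1432 + 0.34×0.9281 + 0.23×0.8804 = 1.3614
E(R_P) = R_f + β_P × MRP = 3.46% + 1.3614 × 8.91% = 15.59%

15.59%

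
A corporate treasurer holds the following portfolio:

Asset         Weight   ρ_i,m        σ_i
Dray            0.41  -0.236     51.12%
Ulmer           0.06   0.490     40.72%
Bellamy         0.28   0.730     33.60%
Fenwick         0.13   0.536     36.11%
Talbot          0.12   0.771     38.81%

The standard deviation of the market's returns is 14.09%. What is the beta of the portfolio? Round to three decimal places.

0.655

β_Dray = -0.236 × 51.12% / 14.09% = -0.8562
β_Ulmer = 0.490 × 40.72% / 14.09% = 1.4161
β_Bellamy = 0.730 × 33.60% / 14.09% = 1.7408
β_Fenwick = 0.536 × 36.11% / 14.09% = 1.3737
β_Talbot = 0.771 × 38.81% / 14.09% = 2.1237
β_P = Σ w_i β_i = 0.41×-0.8562 + 0.06×1.4161 + 0.28×1.7408 + 0.13×1.3737 + 0.12×2.1237 = 0.6548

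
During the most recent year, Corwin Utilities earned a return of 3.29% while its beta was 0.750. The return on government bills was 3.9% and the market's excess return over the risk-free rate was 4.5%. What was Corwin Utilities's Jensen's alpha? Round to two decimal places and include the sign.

-3.99%

CAPM benchmark = R_f + β(R_m − R_f) = 3.9% + 0.750 × 4.5% = 7.2750%
α = actual − benchmark = 3.29% − 7.2750% = -3.99%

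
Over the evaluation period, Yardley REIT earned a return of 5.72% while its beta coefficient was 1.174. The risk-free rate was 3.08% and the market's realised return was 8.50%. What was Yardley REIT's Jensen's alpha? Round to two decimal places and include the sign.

-3.72%

Market excess return = 8.50% − 3.08% = 5.42%
CAPM benchmark = R_f + β(R_m − R_f) = 3.08% + 1.174 × 5.42% = 9.44308%
α = actual − benchmark = 5.72% − 9.44308% = -3.72%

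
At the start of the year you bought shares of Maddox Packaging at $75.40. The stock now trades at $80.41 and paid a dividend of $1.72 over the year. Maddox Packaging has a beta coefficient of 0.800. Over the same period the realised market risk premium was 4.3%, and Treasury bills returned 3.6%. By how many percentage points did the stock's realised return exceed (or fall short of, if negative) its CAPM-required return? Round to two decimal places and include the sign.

+1.89%

Realised HPR = (P1 + D1 − P0) / P0 = (80.41 + 1.72 − 75.40) / 75.40 = 6.73 / 75.40 = 8.9257%
CAPM required = R_f + β·MRP = 3.6% + 0.800 × 4.3% = 7.0400%
α = realised − required = 8.9257% − 7.0400% = +1.89%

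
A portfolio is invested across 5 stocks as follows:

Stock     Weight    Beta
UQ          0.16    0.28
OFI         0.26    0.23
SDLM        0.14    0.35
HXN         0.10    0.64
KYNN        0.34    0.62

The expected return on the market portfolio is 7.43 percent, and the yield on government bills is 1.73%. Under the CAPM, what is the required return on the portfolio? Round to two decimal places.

β_P = Σ w_i β_i = 0.16×0.28 + 0.26×0.23 + 0.14×0.35 + 0.10×0.64 + 0.34×0.62 = 0.4284
MRP = 7.43% − 1.73% = 5.70%
E(R_P) = R_f + β_P × MRP = 1.73% + 0.4284 × 5.70% = 4.17%

4.17%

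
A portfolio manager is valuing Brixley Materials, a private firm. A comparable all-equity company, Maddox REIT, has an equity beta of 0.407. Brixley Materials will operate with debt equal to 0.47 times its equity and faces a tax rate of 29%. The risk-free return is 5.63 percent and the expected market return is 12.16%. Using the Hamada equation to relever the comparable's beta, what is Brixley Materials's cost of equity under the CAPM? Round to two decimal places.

9.17%

β_L = β_U × [1 + (1 − t)(D/E)] = 0.407 × [1 + (1 − 0.29) × 0.47]
    = 0.407 × [1 + 0.71 × 0.47] = 0.407 × 1.3337 = 0.5428
MRP = 12.16% − 5.63% = 6.53%
E(R) = R_f + β_L × MRP = 5.63% + 0.5428 × 6.53% = 9.17%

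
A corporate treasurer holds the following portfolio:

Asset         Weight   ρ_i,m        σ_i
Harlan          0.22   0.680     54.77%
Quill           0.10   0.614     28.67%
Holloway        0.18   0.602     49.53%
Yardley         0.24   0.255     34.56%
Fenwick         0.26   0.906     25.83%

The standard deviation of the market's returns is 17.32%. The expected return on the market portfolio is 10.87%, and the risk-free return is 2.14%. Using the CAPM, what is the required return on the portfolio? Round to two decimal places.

14.00%

β_Harlan = 0.680 × 54.77% / 17.32% = 2.1503
β_Quill = 0.614 × 28.67% / 17.32% = 1.0164
β_Holloway = 0.602 × 49.53% / 17.32% = 1.7215
β_Yardley = 0.255 × 34.56% / 17.32% = 0.5088
β_Fenwick = 0.906 × 25.83% / 17.32% = 1.3512
β_P = Σ w_i β_i = 0.22×2.1503 + 0.10×1.0164 + 0.18×1.7215 + 0.24×0.5088 + 0.26×1.3512 = 1.3580
MRP = 10.87% − 2.14% = 8.73%
E(R_P) = R_f + β_P × MRP = 2.14% + 1.3580 × 8.73% = 14.00%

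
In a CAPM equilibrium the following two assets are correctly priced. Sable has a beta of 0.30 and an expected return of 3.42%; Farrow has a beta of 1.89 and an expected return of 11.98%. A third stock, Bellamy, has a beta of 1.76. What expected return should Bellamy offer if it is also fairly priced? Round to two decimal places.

11.28%

MRP (SML slope) = (11.98% − 3.42%) / (1.89 − 0.30) = 8.56% / 1.59 = 5.3836%
R_f (intercept) = 3.42% − 0.30 × 5.3836% = 1.8049%
E(R_Bellamy) = R_f + β × MRP = 1.8049% + 1.76 × 5.3836% = 11.28%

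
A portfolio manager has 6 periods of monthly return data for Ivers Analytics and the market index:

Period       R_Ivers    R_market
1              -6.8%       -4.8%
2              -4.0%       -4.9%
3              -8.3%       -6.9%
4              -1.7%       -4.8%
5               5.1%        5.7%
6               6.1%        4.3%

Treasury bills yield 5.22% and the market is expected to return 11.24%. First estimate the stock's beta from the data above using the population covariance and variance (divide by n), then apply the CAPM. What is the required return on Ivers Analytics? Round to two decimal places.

11.56%

Mean R_i = (-6.8 − 4.0 − 8.3 − 1.7 + 5.1 + 6.1) / 6 = -1.6000%
Mean R_m = (-4.8 − 4.9 − 6.9 − 4.8 + 5.7 + 4.3) / 6 = -1.9000%
Σ(R_i − R̄_i)(R_m − R̄_m) = 154.7300  ⇒  Cov = 154.7300 / 6 = 25.7883
Σ(R_m − R̄_m)² = 147.0200  ⇒  Var(R_m) = 147.0200 / 6 = 24.5033
β = Cov / Var(R_m) = 25.7883 / 24.5033 = 1.0524
MRP = 11.24% − 5.22% = 6.02%
E(R) = R_f + β × MRP = 5.22% + 1.0524 × 6.02% = 11.56%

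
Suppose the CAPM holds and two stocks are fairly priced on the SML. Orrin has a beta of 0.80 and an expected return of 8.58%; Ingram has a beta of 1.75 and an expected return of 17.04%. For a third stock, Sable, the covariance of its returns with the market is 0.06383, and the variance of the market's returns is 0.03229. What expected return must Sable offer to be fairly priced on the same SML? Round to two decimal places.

19.06%

MRP = (17.04% − 8.58%) / (1.75 − 0.80) = 8.9053%
R_f = 8.58% − 0.80 × 8.9053% = 1.4558%
β_Sable = Cov / Var(R_m) = 0.06383 / 0.03229 = 1.9768
E(R_Sable) = R_f + β × MRP = 1.4558% + 1.9768 × 8.9053% = 19.06%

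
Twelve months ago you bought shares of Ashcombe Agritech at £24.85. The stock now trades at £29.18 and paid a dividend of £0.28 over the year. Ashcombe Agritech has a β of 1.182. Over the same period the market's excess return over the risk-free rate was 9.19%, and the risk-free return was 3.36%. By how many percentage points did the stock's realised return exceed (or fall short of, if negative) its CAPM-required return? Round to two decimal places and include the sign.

Realised HPR = (P1 + D1 − P0) / P0 = (29.18 + 0.28 − 24.85) / 24.85 = 4.61 / 24.85 = 18.5513%
CAPM required = R_f + β·MRP = 3.36% + 1.182 × 9.19% = 14.22258%
α = realised − required = 18.5513% − 14.22258% = +4.33%

+4.33%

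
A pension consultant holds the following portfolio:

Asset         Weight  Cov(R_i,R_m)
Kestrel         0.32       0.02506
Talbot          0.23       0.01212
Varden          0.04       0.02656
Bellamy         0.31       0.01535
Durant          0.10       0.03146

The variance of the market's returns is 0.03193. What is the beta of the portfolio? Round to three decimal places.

β_Kestrel = 0.02506 / 0.03193 = 0.7848
β_Talbot = 0.01212 / 0.03193 = 0.3796
β_Varden = 0.02656 / 0.03193 = 0.8318
β_Bellamy = 0.01535 / 0.03193 = 0.4807
β_Durant = 0.03146 / 0.03193 = 0.9853
β_P = Σ w_i β_i = 0.32×0.7848 + 0.23×0.3796 + 0.04×0.8318 + 0.31×0.4807 + 0.10×0.9853 = 0.6193

0.619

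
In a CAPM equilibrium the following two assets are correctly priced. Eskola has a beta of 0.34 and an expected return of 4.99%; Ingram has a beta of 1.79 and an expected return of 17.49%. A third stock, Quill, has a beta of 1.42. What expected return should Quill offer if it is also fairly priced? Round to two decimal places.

14.30%

MRP (SML slope) = (17.49% − 4.99%) / (1.79 − 0.34) = 12.50% / 1.45 = 8.6207%
R_f (intercept) = 4.99% − 0.34 × 8.6207% = 2.0590%
E(R_Quill) = R_f + β × MRP = 2.0590% + 1.42 × 8.6207% = 14.30%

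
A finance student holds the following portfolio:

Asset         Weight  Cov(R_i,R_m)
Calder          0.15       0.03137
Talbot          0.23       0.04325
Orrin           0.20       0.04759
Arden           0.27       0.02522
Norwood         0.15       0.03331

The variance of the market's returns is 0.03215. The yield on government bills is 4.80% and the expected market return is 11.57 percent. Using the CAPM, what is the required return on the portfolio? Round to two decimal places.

12.38%

β_Calder = 0.03137 / 0.03215 = 0.9757
β_Talbot = 0.04325 / 0.03215 = 1.3453
β_Orrin = 0.04759 / 0.03215 = 1.4802
β_Arden = 0.02522 / 0.03215 = 0.7844
β_Norwood = 0.03331 / 0.03215 = 1.0361
β_P = Σ w_i β_i = 0.15×0.9757 + 0.23×1.3453 + 0.20×1.4802 + 0.27×0.7844 + 0.15×1.0361 = 1.1190
MRP = 11.57% − 4.80% = 6.77%
E(R_P) = R_f + β_P × MRP = 4.80% + 1.1190 × 6.77% = 12.38%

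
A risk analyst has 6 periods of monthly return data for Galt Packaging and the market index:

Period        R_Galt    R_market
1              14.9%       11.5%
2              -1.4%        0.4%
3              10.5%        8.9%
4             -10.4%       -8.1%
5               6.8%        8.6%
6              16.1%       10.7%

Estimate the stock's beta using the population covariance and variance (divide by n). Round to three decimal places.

Mean R_i = (14.9 − 1.4 + 10.5 − 10.4 + 6.8 + 16.1) / 6 = 6.0833%
Mean R_m = (11.5 + 0.4 + 8.9 − 8.1 + 8.6 + 10.7) / 6 = 5.3333%
Σ(R_i − R̄_i)(R_m − R̄_m) = 384.5633  ⇒  Cov = 384.5633 / 6 = 64.0939
Σ(R_m − R̄_m)² = 295.0133  ⇒  Var(R_m) = 295.0133 / 6 = 49.1689
β = Cov / Var(R_m) = 64.0939 / 49.1689 = 1.3035

1.304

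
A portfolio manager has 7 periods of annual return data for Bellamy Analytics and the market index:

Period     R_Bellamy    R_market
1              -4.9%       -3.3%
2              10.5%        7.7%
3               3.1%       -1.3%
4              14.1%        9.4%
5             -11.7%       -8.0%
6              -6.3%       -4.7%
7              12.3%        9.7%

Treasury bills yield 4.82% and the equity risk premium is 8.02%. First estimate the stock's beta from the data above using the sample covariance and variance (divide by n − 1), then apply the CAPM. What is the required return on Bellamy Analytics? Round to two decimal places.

15.71%

Mean R_i = (-4.9 + 10.5 + 3.1 + 14.1 − 11.7 − 6.3 + 12.3) / 7 = 2.4429%
Mean R_m = (-3.3 + 7.7 − 1.3 + 9.4 − 8.0 − 4.7 + 9.7) / 7 = 1.3571%
Σ(R_i − R̄_i)(R_m − R̄_m) = 444.8429  ⇒  Cov = 444.8429 / 6 = 74.1405
Σ(R_m − R̄_m)² = 327.5171  ⇒  Var(R_m) = 327.5171 / 6 = 54.5862
β = Cov / Var(R_m) = 74.1405 / 54.5862 = 1.3582
E(R) = R_f + β × MRP = 4.82% + 1.3582 × 8.02% = 15.71%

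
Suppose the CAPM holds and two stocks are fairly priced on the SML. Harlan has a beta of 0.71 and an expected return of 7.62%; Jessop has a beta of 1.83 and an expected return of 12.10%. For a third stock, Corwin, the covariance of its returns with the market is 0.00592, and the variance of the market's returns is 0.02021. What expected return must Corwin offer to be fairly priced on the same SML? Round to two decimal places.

5.95%

MRP = (12.10% − 7.62%) / (1.83 − 0.71) = 4.0000%
R_f = 7.62% − 0.71 × 4.0000% = 4.7800%
β_Corwin = Cov / Var(R_m) = 0.00592 / 0.02021 = 0.2929
E(R_Corwin) = R_f + β × MRP = 4.7800% + 0.2929 × 4.0000% = 5.95%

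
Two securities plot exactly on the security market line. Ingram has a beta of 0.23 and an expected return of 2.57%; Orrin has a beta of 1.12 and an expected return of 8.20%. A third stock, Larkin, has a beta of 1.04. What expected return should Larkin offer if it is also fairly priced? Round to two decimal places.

MRP (SML slope) = (8.20% − 2.57%) / (1.12 − 0.23) = 5.63% / 0.89 = 6.3258%
R_f (intercept) = 2.57% − 0.23 × 6.3258% = 1.1151%
E(R_Larkin) = R_f + β × MRP = 1.1151% + 1.04 × 6.3258% = 7.69%

7.69%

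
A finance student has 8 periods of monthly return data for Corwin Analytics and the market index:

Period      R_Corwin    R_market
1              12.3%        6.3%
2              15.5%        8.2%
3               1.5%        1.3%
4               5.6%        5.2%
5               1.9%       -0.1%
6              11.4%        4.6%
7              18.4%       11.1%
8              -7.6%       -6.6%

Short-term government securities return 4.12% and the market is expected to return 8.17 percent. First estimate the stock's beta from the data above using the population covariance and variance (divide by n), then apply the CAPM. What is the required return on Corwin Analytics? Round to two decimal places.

Mean R_i = (12.3 + 15.5 + 1.5 + 5.6 + 1.9 + 11.4 + 18.4 − 7.6) / 8 = 7.3750%
Mean R_m = (6.3 + 8.2 + 1.3 + 5.2 − 0.1 + 4.6 + 11.1 − 6.6) / 8 = 3.7500%
Σ(R_i − R̄_i)(R_m − R̄_m) = 321.0600  ⇒  Cov = 321.0600 / 8 = 40.1325
Σ(R_m − R̄_m)² = 211.1000  ⇒  Var(R_m) = 211.1000 / 8 = 26.3875
β = Cov / Var(R_m) = 40.1325 / 26.3875 = 1.5209
MRP = 8.17% − 4.12% = 4.05%
E(R) = R_f + β × MRP = 4.12% + 1.5209 × 4.05% = 10.28%

10.28%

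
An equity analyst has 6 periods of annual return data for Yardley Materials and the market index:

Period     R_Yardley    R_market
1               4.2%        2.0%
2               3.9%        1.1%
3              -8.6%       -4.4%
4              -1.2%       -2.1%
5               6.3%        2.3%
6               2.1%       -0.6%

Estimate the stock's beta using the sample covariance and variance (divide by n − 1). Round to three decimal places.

1.997

Mean R_i = (4.2 + 3.9 − 8.6 − 1.2 + 6.3 + 2.1) / 6 = 1.1167%
Mean R_m = (2.0 + 1.1 − 4.4 − 2.1 + 2.3 − 0.6) / 6 = -0.2833%
Σ(R_i − R̄_i)(R_m − R̄_m) = 68.1783  ⇒  Cov = 68.1783 / 5 = 13.6357
Σ(R_m − R̄_m)² = 34.1483  ⇒  Var(R_m) = 34.1483 / 5 = 6.8297
β = Cov / Var(R_m) = 13.6357 / 6.8297 = 1.9965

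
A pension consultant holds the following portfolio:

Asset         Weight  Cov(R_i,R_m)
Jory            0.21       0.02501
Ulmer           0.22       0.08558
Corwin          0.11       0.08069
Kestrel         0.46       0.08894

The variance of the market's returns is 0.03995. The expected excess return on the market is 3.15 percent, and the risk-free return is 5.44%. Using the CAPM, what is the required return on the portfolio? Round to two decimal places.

11.26%

β_Jory = 0.02501 / 0.03995 = 0.6260
β_Ulmer = 0.08558 / 0.03995 = 2.1422
β_Corwin = 0.08069 / 0.03995 = 2.0198
β_Kestrel = 0.08894 / 0.03995 = 2.2263
β_P = Σ w_i β_i = 0.21×0.6260 + 0.22×2.1422 + 0.11×2.0198 + 0.46×2.2263 = 1.8490
E(R_P) = R_f + β_P × MRP = 5.44% + 1.8490 × 3.15% = 11.26%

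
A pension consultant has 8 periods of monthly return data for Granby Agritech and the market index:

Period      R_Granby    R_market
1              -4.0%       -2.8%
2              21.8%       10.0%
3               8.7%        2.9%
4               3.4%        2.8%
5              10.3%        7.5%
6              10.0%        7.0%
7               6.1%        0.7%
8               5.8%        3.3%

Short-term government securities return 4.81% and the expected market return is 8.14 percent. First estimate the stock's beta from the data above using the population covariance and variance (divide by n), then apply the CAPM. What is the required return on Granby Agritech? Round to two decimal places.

Mean R_i = (-4.0 + 21.8 + 8.7 + 3.4 + 10.3 + 10.0 + 6.1 + 5.8) / 8 = 7.7625%
Mean R_m = (-2.8 + 10.0 + 2.9 + 2.8 + 7.5 + 7.0 + 0.7 + 3.3) / 8 = 3.9250%
Σ(R_i − R̄_i)(R_m − R̄_m) = 190.8675  ⇒  Cov = 190.8675 / 8 = 23.8584
Σ(R_m − R̄_m)² = 117.4750  ⇒  Var(R_m) = 117.4750 / 8 = 14.6844
β = Cov / Var(R_m) = 23.8584 / 14.6844 = 1.6247
MRP = 8.14% − 4.81% = 3.33%
E(R) = R_f + β × MRP = 4.81% + 1.6247 × 3.33% = 10.22%

10.22%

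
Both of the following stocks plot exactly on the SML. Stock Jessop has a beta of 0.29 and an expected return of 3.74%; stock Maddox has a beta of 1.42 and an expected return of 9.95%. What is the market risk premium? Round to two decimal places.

Both satisfy E(R) = R_f + β·MRP, so the slope of the SML is
MRP = (9.95% − 3.74%) / (1.42 − 0.29) = 6.21% / 1.13 = 5.4956%

5.50%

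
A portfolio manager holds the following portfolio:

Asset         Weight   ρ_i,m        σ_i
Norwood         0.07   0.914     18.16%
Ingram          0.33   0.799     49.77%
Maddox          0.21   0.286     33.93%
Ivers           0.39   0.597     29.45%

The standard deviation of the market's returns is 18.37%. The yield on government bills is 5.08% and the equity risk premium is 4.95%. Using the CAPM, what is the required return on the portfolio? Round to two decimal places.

β_Norwood = 0.914 × 18.16% / 18.37% = 0.9036
β_Ingram = 0.799 × 49.77% / 18.37% = 2.1647
β_Maddox = 0.286 × 33.93% / 18.37% = 0.5283
β_Ivers = 0.597 × 29.45% / 18.37% = 0.9571
β_P = Σ w_i β_i = 0.07×0.9036 + 0.33×2.1647 + 0.21×0.5283 + 0.39×0.9571 = 1.2618
E(R_P) = R_f + β_P × MRP = 5.08% + 1.2618 × 4.95% = 11.33%

11.33%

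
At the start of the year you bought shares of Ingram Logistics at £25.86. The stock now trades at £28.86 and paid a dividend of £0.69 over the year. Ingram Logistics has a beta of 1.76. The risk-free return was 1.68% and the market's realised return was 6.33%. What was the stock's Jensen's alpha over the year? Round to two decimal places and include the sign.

Realised HPR = (P1 + D1 − P0) / P0 = (28.86 + 0.69 − 25.86) / 25.86 = 3.69 / 25.86 = 14.2691%
MRP = 6.33% − 1.68% = 4.65%
CAPM required = R_f + β·MRP = 1.68% + 1.76 × 4.65% = 9.8640%
α = realised − required = 14.2691% − 9.8640% = +4.41%

+4.41%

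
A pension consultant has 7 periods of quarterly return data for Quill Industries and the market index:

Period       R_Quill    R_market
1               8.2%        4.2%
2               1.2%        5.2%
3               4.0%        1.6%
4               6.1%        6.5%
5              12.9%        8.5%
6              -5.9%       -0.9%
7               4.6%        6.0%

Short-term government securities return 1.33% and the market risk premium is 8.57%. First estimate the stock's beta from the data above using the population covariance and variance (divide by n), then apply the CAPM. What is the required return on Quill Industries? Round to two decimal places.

14.26%

Mean R_i = (8.2 + 1.2 + 4.0 + 6.1 + 12.9 − 5.9 + 4.6) / 7 = 4.4429%
Mean R_m = (4.2 + 5.2 + 1.6 + 6.5 + 8.5 − 0.9 + 6.0) / 7 = 4.4429%
Σ(R_i − R̄_i)(R_m − R̄_m) = 91.1171  ⇒  Cov = 91.1171 / 7 = 13.0167
Σ(R_m − R̄_m)² = 60.3771  ⇒  Var(R_m) = 60.3771 / 7 = 8.6253
β = Cov / Var(R_m) = 13.0167 / 8.6253 = 1.5091
E(R) = R_f + β × MRP = 1.33% + 1.5091 × 8.57% = 14.26%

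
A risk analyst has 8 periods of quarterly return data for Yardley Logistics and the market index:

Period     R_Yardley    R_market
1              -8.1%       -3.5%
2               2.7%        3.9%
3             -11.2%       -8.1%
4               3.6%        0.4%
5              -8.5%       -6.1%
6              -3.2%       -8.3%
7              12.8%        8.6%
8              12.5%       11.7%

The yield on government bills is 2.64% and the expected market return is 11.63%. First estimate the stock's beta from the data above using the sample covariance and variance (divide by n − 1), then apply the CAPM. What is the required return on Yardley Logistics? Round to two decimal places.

12.86%

Mean R_i = (-8.1 + 2.7 − 11.2 + 3.6 − 8.5 − 3.2 + 12.8 + 12.5) / 8 = 0.0750%
Mean R_m = (-3.5 + 3.9 − 8.1 + 0.4 − 6.1 − 8.3 + 8.6 + 11.7) / 8 = -0.1750%
Σ(R_i − R̄_i)(R_m − R̄_m) = 465.8850  ⇒  Cov = 465.8850 / 7 = 66.5550
Σ(R_m − R̄_m)² = 409.9350  ⇒  Var(R_m) = 409.9350 / 7 = 58.5621
β = Cov / Var(R_m) = 66.5550 / 58.5621 = 1.1365
MRP = 11.63% − 2.64% = 8.99%
E(R) = R_f + β × MRP = 2.64% + 1.1365 × 8.99% = 12.86%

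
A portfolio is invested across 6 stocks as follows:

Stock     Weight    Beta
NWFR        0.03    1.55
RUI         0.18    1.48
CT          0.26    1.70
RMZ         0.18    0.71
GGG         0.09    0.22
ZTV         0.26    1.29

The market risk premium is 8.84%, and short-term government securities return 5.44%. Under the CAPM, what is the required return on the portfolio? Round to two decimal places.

16.38%

β_P = Σ w_i β_i = 0.03×1.55 + 0.18×1.48 + 0.26×1.70 + 0.18×0.71 + 0.09×0.22 + 0.26×1.29 = 1.2379
E(R_P) = R_f + β_P × MRP = 5.44% + 1.2379 × 8.84% = 16.38%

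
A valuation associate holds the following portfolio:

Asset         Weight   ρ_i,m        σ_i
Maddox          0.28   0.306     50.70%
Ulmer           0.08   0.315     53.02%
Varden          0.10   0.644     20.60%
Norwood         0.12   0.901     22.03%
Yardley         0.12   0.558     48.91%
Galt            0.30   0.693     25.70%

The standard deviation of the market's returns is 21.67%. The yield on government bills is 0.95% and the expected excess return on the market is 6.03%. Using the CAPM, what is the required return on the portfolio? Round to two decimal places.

β_Maddox = 0.306 × 50.70% / 21.67% = 0.7159
β_Ulmer = 0.315 × 53.02% / 21.67% = 0.7707
β_Varden = 0.644 × 20.60% / 21.67% = 0.6122
β_Norwood = 0.901 × 22.03% / 21.67% = 0.9160
β_Yardley = 0.558 × 48.91% / 21.67% = 1.2594
β_Galt = 0.693 × 25.70% / 21.67% = 0.8219
β_P = Σ w_i β_i = 0.28×0.7159 + 0.08×0.7707 + 0.10×0.6122 + 0.12×0.9160 + 0.12×1.2594 + 0.30×0.8219 = 0.8309
E(R_P) = R_f + β_P × MRP = 0.95% + 0.8309 × 6.03% = 5.96%

5.96%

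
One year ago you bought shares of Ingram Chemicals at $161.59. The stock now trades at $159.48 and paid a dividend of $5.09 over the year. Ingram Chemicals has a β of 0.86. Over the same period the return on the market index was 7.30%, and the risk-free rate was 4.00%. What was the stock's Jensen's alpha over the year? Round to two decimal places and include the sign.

Realised HPR = (P1 + D1 − P0) / P0 = (159.48 + 5.09 − 161.59) / 161.59 = 2.98 / 161.59 = 1.8442%
MRP = 7.30% − 4.00% = 3.30%
CAPM required = R_f + β·MRP = 4.00% + 0.86 × 3.30% = 6.8380%
α = realised − required = 1.8442% − 6.8380% = -4.99%

-4.99%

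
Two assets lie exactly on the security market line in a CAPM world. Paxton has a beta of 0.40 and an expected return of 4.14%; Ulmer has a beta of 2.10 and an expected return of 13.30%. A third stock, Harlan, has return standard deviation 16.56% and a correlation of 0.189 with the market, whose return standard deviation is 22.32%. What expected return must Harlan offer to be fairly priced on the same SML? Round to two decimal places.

MRP = (13.30% − 4.14%) / (2.10 − 0.40) = 5.3882%
R_f = 4.14% − 0.40 × 5.3882% = 1.9847%
β_Harlan = ρ·σ_i/σ_m = 0.189 × 16.56 / 22.32 = 0.1402
E(R_Harlan) = R_f + β × MRP = 1.9847% + 0.1402 × 5.3882% = 2.74%

2.74%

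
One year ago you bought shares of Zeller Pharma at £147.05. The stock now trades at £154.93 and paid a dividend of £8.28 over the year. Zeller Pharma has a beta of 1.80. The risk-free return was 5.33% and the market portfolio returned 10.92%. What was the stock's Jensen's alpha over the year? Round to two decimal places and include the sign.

-4.40%

Realised HPR = (P1 + D1 − P0) / P0 = (154.93 + 8.28 − 147.05) / 147.05 = 16.16 / 147.05 = 10.9895%
MRP = 10.92% − 5.33% = 5.59%
CAPM required = R_f + β·MRP = 5.33% + 1.80 × 5.59% = 15.3920%
α = realised − required = 10.9895% − 15.3920% = -4.40%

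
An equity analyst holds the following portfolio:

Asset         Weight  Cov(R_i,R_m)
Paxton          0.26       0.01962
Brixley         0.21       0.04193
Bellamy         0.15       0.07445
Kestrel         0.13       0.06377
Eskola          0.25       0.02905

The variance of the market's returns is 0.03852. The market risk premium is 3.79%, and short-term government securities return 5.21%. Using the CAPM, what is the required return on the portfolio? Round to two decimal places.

β_Paxton = 0.01962 / 0.03852 = 0.5093
β_Brixley = 0.04193 / 0.03852 = 1.0885
β_Bellamy = 0.07445 / 0.03852 = 1.9328
β_Kestrel = 0.06377 / 0.03852 = 1.6555
β_Eskola = 0.02905 / 0.03852 = 0.7542
β_P = Σ w_i β_i = 0.26×0.5093 + 0.21×1.0885 + 0.15×1.9328 + 0.13×1.6555 + 0.25×0.7542 = 1.0547
E(R_P) = R_f + β_P × MRP = 5.21% + 1.0547 × 3.79% = 9.21%

9.21%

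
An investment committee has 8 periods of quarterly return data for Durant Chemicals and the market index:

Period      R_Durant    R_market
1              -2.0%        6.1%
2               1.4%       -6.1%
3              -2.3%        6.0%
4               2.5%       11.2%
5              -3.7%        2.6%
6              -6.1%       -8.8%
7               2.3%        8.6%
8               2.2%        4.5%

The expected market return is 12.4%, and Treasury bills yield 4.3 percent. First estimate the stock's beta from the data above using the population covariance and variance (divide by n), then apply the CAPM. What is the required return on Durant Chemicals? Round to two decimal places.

6.30%

Mean R_i = (-2.0 + 1.4 − 2.3 + 2.5 − 3.7 − 6.1 + 2.3 + 2.2) / 8 = -0.7125%
Mean R_m = (6.1 − 6.1 + 6.0 + 11.2 + 2.6 − 8.8 + 8.6 + 4.5) / 8 = 3.0125%
Σ(R_i − R̄_i)(R_m − R̄_m) = 84.3713  ⇒  Cov = 84.3713 / 8 = 10.5464
Σ(R_m − R̄_m)² = 341.6688  ⇒  Var(R_m) = 341.6688 / 8 = 42.7086
β = Cov / Var(R_m) = 10.5464 / 42.7086 = 0.2469
MRP = 12.4% − 4.3% = 8.10%
E(R) = R_f + β × MRP = 4.3% + 0.2469 × 8.1% = 6.30%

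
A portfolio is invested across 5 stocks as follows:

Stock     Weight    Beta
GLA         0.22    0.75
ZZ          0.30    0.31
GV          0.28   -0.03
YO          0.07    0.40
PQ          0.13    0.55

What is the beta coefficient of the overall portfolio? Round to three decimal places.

β_P = Σ w_i β_i = 0.22×0.75 + 0.30×0.31 + 0.28×-0.03 + 0.07×0.40 + 0.13×0.55 = 0.3491

0.349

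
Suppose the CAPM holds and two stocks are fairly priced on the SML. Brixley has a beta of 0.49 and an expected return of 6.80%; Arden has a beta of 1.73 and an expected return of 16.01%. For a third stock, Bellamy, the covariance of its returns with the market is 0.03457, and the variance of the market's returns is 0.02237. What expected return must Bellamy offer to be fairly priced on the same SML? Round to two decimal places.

14.64%

MRP = (16.01% − 6.80%) / (1.73 − 0.49) = 7.4274%
R_f = 6.80% − 0.49 × 7.4274% = 3.1606%
β_Bellamy = Cov / Var(R_m) = 0.03457 / 0.02237 = 1.5454
E(R_Bellamy) = R_f + β × MRP = 3.1606% + 1.5454 × 7.4274% = 14.64%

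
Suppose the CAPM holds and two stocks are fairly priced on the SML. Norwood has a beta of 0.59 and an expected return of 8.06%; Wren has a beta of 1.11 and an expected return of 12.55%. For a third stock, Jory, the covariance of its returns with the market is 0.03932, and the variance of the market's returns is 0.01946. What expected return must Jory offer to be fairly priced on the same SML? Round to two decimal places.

MRP = (12.55% − 8.06%) / (1.11 − 0.59) = 8.6346%
R_f = 8.06% − 0.59 × 8.6346% = 2.9656%
β_Jory = Cov / Var(R_m) = 0.03932 / 0.01946 = 2.0206
E(R_Jory) = R_f + β × MRP = 2.9656% + 2.0206 × 8.6346% = 20.41%

20.41%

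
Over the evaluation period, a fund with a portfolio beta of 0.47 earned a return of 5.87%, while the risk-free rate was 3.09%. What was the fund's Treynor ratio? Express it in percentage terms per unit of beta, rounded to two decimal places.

5.91%

Treynor = (R_P − R_f) / β_P = (5.87% − 3.09%) / 0.4700 = 2.78% / 0.4700 = 5.91%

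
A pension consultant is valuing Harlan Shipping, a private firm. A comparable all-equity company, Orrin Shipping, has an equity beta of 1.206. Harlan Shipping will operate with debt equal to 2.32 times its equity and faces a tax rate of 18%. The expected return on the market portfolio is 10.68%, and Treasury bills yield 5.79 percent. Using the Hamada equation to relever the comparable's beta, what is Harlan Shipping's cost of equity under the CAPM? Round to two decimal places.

β_L = β_U × [1 + (1 − t)(D/E)] = 1.206 × [1 + (1 − 0.18) × 2.32]
    = 1.206 × [1 + 0.82 × 2.32] = 1.206 × 2.9024 = 3.5003
MRP = 10.68% − 5.79% = 4.89%
E(R) = R_f + β_L × MRP = 5.79% + 3.5003 × 4.89% = 22.91%

22.91%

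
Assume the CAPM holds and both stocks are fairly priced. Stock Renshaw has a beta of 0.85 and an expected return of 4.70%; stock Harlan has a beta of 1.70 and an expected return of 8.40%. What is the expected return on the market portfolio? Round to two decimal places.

Both satisfy E(R) = R_f + β·MRP, so the slope of the SML is
MRP = (8.40% − 4.70%) / (1.70 − 0.85) = 3.70% / 0.85 = 4.3529%
R_f = E(R_Renshaw) − β_Renshaw·MRP = 4.70% − 0.85 × 4.3529% = 1.0000%
E(R_m) = R_f + MRP = 1.0000% + 4.3529% = 5.35%

5.35%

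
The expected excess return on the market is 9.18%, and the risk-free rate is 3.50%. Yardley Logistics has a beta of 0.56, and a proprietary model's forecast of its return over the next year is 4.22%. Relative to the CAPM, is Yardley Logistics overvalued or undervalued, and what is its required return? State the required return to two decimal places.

Required return = R_f + β·MRP = 3.50% + 0.56 × 9.18% = 8.64%
Forecast 4.22% < required 8.64% → the stock plots below the SML → overvalued.

Overvalued; required return 8.64%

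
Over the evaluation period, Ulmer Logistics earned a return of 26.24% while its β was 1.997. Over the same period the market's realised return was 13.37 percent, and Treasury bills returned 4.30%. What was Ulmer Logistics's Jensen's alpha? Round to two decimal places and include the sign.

+3.83%

Market excess return = 13.37% − 4.30% = 9.07%
CAPM benchmark = R_f + β(R_m − R_f) = 4.30% + 1.997 × 9.07% = 22.41279%
α = actual − benchmark = 26.24% − 22.41279% = +3.83%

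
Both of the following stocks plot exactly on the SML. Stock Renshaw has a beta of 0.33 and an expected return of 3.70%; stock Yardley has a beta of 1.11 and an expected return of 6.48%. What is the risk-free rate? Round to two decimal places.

2.52%

Both satisfy E(R) = R_f + β·MRP, so the slope of the SML is
MRP = (6.48% − 3.70%) / (1.11 − 0.33) = 2.78% / 0.78 = 3.5641%
R_f = E(R_Renshaw) − β_Renshaw·MRP = 3.70% − 0.33 × 3.5641% = 2.5238%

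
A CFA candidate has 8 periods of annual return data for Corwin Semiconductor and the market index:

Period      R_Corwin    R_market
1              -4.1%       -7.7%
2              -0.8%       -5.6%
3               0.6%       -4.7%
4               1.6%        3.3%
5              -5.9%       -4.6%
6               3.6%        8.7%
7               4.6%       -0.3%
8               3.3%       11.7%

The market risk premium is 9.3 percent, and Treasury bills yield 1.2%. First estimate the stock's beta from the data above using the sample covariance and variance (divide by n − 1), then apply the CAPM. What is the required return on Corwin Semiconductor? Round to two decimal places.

4.68%

Mean R_i = (-4.1 − 0.8 + 0.6 + 1.6 − 5.9 + 3.6 + 4.6 + 3.3) / 8 = 0.3625%
Mean R_m = (-7.7 − 5.6 − 4.7 + 3.3 − 4.6 + 8.7 − 0.3 + 11.7) / 8 = 0.1000%
Σ(R_i − R̄_i)(R_m − R̄_m) = 133.9100  ⇒  Cov = 133.9100 / 7 = 19.1300
Σ(R_m − R̄_m)² = 357.3800  ⇒  Var(R_m) = 357.3800 / 7 = 51.0543
β = Cov / Var(R_m) = 19.1300 / 51.0543 = 0.3747
E(R) = R_f + β × MRP = 1.2% + 0.3747 × 9.3% = 4.68%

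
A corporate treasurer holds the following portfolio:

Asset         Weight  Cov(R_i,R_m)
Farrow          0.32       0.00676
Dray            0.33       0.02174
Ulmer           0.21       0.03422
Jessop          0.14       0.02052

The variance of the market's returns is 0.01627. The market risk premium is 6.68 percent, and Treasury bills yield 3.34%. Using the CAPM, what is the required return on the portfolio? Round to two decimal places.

β_Farrow = 0.00676 / 0.01627 = 0.4155
β_Dray = 0.02174 / 0.01627 = 1.3362
β_Ulmer = 0.03422 / 0.01627 = 2.1033
β_Jessop = 0.02052 / 0.01627 = 1.2612
β_P = Σ w_i β_i = 0.32×0.4155 + 0.33×1.3362 + 0.21×2.1033 + 0.14×1.2612 = 1.1922
E(R_P) = R_f + β_P × MRP = 3.34% + 1.1922 × 6.68% = 11.30%

11.30%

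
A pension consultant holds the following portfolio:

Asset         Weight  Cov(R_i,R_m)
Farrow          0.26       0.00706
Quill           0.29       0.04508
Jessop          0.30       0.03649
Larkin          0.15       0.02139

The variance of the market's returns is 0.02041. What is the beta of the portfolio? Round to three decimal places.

β_Farrow = 0.00706 / 0.02041 = 0.3459
β_Quill = 0.04508 / 0.02041 = 2.2087
β_Jessop = 0.03649 / 0.02041 = 1.7878
β_Larkin = 0.02139 / 0.02041 = 1.0480
β_P = Σ w_i β_i = 0.26×0.3459 + 0.29×2.2087 + 0.30×1.7878 + 0.15×1.0480 = 1.4240

1.424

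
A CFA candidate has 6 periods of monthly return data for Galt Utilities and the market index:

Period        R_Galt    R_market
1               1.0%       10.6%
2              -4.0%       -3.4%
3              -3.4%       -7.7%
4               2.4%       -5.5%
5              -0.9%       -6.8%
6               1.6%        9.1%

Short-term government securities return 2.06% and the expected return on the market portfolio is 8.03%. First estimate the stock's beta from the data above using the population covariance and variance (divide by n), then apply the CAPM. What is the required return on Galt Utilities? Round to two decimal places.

3.04%

Mean R_i = (1.0 − 4.0 − 3.4 + 2.4 − 0.9 + 1.6) / 6 = -0.5500%
Mean R_m = (10.6 − 3.4 − 7.7 − 5.5 − 6.8 + 9.1) / 6 = -0.6167%
Σ(R_i − R̄_i)(R_m − R̄_m) = 55.8250  ⇒  Cov = 55.8250 / 6 = 9.3042
Σ(R_m − R̄_m)² = 340.2283  ⇒  Var(R_m) = 340.2283 / 6 = 56.7047
β = Cov / Var(R_m) = 9.3042 / 56.7047 = 0.1641
MRP = 8.03% − 2.06% = 5.97%
E(R) = R_f + β × MRP = 2.06% + 0.1641 × 5.97% = 3.04%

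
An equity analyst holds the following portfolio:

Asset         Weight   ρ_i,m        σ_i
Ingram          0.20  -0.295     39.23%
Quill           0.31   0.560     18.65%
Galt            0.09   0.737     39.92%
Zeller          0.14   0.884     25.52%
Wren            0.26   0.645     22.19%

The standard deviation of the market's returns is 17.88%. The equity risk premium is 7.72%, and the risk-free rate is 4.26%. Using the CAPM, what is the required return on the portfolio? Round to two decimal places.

β_Ingram = -0.295 × 39.23% / 17.88% = -0.6473
β_Quill = 0.560 × 18.65% / 17.88% = 0.5841
β_Galt = 0.737 × 39.92% / 17.88% = 1.6455
β_Zeller = 0.884 × 25.52% / 17.88% = 1.2617
β_Wren = 0.645 × 22.19% / 17.88% = 0.8005
β_P = Σ w_i β_i = 0.20×-0.6473 + 0.31×0.5841 + 0.09×1.6455 + 0.14×1.2617 + 0.26×0.8005 = 0.5845
E(R_P) = R_f + β_P × MRP = 4.26% + 0.5845 × 7.72% = 8.77%

8.77%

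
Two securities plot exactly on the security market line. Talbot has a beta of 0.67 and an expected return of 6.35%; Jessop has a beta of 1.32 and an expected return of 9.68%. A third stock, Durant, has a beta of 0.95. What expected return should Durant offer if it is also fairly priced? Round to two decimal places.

7.78%

MRP (SML slope) = (9.68% − 6.35%) / (1.32 − 0.67) = 3.33% / 0.65 = 5.1231%
R_f (intercept) = 6.35% − 0.67 × 5.1231% = 2.9175%
E(R_Durant) = R_f + β × MRP = 2.9175% + 0.95 × 5.1231% = 7.78%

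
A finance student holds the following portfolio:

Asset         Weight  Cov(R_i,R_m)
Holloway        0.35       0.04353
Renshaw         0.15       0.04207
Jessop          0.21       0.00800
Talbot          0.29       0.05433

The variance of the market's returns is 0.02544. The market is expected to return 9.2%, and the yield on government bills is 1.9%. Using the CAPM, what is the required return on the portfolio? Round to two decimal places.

13.09%

β_Holloway = 0.04353 / 0.02544 = 1.7111
β_Renshaw = 0.04207 / 0.02544 = 1.6537
β_Jessop = 0.00800 / 0.02544 = 0.3145
β_Talbot = 0.05433 / 0.02544 = 2.1356
β_P = Σ w_i β_i = 0.35×1.7111 + 0.15×1.6537 + 0.21×0.3145 + 0.29×2.1356 = 1.5323
MRP = 9.2% − 1.9% = 7.30%
E(R_P) = R_f + β_P × MRP = 1.9% + 1.5323 × 7.3% = 13.09%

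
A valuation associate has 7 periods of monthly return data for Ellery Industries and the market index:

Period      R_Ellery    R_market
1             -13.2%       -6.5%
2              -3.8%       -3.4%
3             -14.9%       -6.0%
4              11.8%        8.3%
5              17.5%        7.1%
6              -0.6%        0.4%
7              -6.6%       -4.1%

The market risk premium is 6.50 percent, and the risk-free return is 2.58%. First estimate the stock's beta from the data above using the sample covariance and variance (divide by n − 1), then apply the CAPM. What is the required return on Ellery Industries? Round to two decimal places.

Mean R_i = (-13.2 − 3.8 − 14.9 + 11.8 + 17.5 − 0.6 − 6.6) / 7 = -1.4000%
Mean R_m = (-6.5 − 3.4 − 6.0 + 8.3 + 7.1 + 0.4 − 4.1) / 7 = -0.6000%
Σ(R_i − R̄_i)(R_m − R̄_m) = 431.2500  ⇒  Cov = 431.2500 / 6 = 71.8750
Σ(R_m − R̄_m)² = 223.5600  ⇒  Var(R_m) = 223.5600 / 6 = 37.2600
β = Cov / Var(R_m) = 71.8750 / 37.2600 = 1.9290
E(R) = R_f + β × MRP = 2.58% + 1.9290 × 6.50% = 15.12%

15.12%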